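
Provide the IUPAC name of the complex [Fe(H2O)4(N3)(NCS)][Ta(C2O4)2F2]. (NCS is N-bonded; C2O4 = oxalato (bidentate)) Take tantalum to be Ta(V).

Ta is given as +5; the anion's ligand charges sum to -6, so the complex anion is 1−.
A 1:1 salt means the cation carries the equal and opposite charge, 1+.
Cation: ligand charges sum to -2; for the ion to be 1+, Fe = +3.

tetraaquaazidoisothiocyanatoiron(III) difluorodioxalatotantalate(V)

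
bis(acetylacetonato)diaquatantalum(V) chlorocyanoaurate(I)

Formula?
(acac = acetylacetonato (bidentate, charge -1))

[Ta(acac)2(H2O)2][AuCl(CN)]3

Cation [Ta…]: ligand charges -2, Ta(V) ⇒ ion charge 3+.
Anion [Au…]: ligand charges -2, Au(I) ⇒ ion charge 1−.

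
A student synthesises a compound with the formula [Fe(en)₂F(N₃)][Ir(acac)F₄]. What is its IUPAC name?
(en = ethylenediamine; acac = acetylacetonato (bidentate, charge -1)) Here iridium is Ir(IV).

azidobis(ethylenediamine)fluoroiron(III) (acetylacetonato)tetrafluoroiridate(IV)

Both ions are complex: the cation is named first with the plain metal name, the anion second with the -ate form; each ion's ligands are alphabetised independently.
Ir is given as +4; the anion's ligand charges sum to -5, so the complex anion is 1−.
A 1:1 salt means the cation carries the equal and opposite charge, 1+.
Cation: ligand charges sum to -2; for the ion to be 1+, Fe = +3.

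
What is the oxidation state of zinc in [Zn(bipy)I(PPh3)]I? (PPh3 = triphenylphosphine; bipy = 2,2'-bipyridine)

1 iodide outside the brackets (-1 each) → the complex ion is 1+.
Ligand charges: 1×I = -1; 1×PPh3 neutral; 1×bipy neutral; sum -1.
Zn + (-1) = 1+ ⇒ Zn is +2.

+2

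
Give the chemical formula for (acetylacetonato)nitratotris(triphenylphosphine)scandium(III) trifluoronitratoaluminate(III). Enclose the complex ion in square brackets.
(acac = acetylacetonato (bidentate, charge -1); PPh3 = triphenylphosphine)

[Sc(acac)(NO3)(PPh3)3][AlF3(NO3)]

Cation [Sc…]: ligand charges -2, Sc(III) ⇒ ion charge 1+.
Anion [Al…]: ligand charges -4, Al(III) ⇒ ion charge 1−.
One 1+ cation balances one 1− anion.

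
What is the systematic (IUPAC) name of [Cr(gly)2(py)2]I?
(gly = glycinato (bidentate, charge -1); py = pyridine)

The 1 iodide counter-ion carries a total charge of -1, so each complex ion is 1+.
Ligand charges: 2×glycinato (-1 each), 2×pyridine (neutral); total -2. So Cr + (-2) = 1+, giving Cr = +3.
Ligands are named alphabetically: glycinato before pyridine.

bis(glycinato)bis(pyridine)chromium(III) iodide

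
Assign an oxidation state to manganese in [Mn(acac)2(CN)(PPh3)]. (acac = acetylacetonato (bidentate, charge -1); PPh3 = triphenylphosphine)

+3

No counter-ion: the bracketed complex is neutral.
Ligand charges: 2×acac = -2; 1×PPh3 neutral; 1×CN = -1; sum -3.
Mn + (-3) = 0 ⇒ Mn is +3.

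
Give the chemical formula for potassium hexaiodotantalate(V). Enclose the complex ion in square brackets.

Ligands: 6 iodo (I, -1). Ligand charge sum = -6.
With Ta in oxidation state +5, the complex ion is [Ta...]^1−.
Charge balance with potassium (+1) requires 1 complex ion per 1 potassium.

K[TaI6]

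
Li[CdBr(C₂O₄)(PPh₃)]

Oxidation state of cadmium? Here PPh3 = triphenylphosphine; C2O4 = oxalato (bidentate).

+2

1 lithium outside the brackets (+1 each) → the complex ion is 1−.
Ligand charges: 1×Br = -1; 1×PPh3 neutral; 1×C2O4 = -2; sum -3.
Cd + (-3) = 1− ⇒ Cd is +2.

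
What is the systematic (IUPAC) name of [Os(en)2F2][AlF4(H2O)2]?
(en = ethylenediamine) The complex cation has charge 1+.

bis(ethylenediamine)difluoroosmium(III) diaquatetrafluoroaluminate(III)

The complex cation is given as 1+; its ligand charges sum to -2, so Os = +3.
A 1:1 salt means the anion carries the equal and opposite charge, 1−.
Anion: ligand charges sum to -4; for the ion to be 1−, Al = +3.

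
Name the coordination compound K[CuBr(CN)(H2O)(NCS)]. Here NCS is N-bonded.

The 1 potassium counter-ion carries a total charge of +1, so each complex ion is 1−.
Ligand charges: 1×aqua (neutral), 1×cyano (-1 each), 1×isothiocyanato (-1 each), 1×bromo (-1 each); total -3. So Cu + (-3) = 1−, giving Cu = +2.
The complex ion is anionic, so copper takes the -ate form cuprate(II).

potassium aquabromocyanoisothiocyanatocuprate(II)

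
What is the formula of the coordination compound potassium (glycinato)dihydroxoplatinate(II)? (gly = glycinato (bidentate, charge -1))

K[Pt(gly)(OH)2]

Ligands: 1 glycinato (gly, -1), 2 hydroxo (OH, -1). Ligand charge sum = -3.
With Pt in oxidation state +2, the complex ion is [Pt...]^1−.
Charge balance with potassium (+1) requires 1 complex ion per 1 potassium.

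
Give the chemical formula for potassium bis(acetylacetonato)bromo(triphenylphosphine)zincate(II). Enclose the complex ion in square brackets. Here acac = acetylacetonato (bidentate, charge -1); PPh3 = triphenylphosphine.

Ligands: 2 acetylacetonato (acac, -1), 1 triphenylphosphine (PPh3, neutral), 1 bromo (Br, -1). Ligand charge sum = -3.
With Zn in oxidation state +2, the complex ion is [Zn...]^1−.
Charge balance with potassium (+1) requires 1 complex ion per 1 potassium.

K[Zn(acac)2Br(PPh3)]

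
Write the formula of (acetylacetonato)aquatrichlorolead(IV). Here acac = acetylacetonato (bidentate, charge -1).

Ligands: 3 chloro (Cl, -1), 1 aqua (H2O, neutral), 1 acetylacetonato (acac, -1). Ligand charge sum = -4.
With Pb in oxidation state +4, the complex ion is [Pb...].

[Pb(acac)Cl3(H2O)]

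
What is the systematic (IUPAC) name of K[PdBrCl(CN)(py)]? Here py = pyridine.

The 1 potassium counter-ion carries a total charge of +1, so each complex ion is 1−.
Ligand charges: 1×pyridine (neutral), 1×bromo (-1 each), 1×chloro (-1 each), 1×cyano (-1 each); total -3. So Pd + (-3) = 1−, giving Pd = +2.
Ligands are named alphabetically: bromo before chloro before cyano before pyridine.
The complex ion is anionic, so palladium takes the -ate form palladate(II).

potassium bromochlorocyano(pyridine)palladate(II)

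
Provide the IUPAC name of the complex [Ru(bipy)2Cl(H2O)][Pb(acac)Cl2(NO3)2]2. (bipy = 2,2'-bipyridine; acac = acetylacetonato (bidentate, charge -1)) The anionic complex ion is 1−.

aquabis(2,2'-bipyridine)chlororuthenium(III) (acetylacetonato)dichlorodinitratoplumbate(IV)

The complex anion is given as 1−; its ligand charges sum to -5, so Pb = +4.
With 2 anions per cation, the cation must be 2×1 = 2+.
Cation: ligand charges sum to -1; for the ion to be 2+, Ru = +3.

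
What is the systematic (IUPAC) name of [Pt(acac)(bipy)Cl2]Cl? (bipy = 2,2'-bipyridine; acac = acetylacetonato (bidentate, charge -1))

(acetylacetonato)(2,2'-bipyridine)dichloroplatinum(IV) chloride

The 1 chloride counter-ion carries a total charge of -1, so each complex ion is 1+.
Ligand charges: 2×chloro (-1 each), 1×2,2'-bipyridine (neutral), 1×acetylacetonato (-1 each); total -3. So Pt + (-3) = 1+, giving Pt = +4.
Ligands are named alphabetically: acetylacetonato before bipyridine before chloro.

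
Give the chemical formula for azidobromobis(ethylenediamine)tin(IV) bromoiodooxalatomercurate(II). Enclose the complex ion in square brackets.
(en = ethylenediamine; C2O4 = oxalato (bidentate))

Cation [Sn…]: ligand charges -2, Sn(IV) ⇒ ion charge 2+.
Anion [Hg…]: ligand charges -4, Hg(II) ⇒ ion charge 2−.
One 2+ cation balances one 2− anion.

[SnBr(en)2(N3)][HgBr(C2O4)I]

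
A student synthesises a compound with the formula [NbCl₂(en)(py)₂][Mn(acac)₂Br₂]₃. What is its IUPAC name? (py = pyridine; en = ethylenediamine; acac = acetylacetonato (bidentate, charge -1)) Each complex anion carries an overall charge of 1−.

Both ions are complex: the cation is named first with the plain metal name, the anion second with the -ate form; each ion's ligands are alphabetised independently.
The complex anion is given as 1−; its ligand charges sum to -4, so Mn = +3.
With 3 anions per cation, the cation must be 3×1 = 3+.
Cation: ligand charges sum to -2; for the ion to be 3+, Nb = +5.

dichloro(ethylenediamine)bis(pyridine)niobium(V) bis(acetylacetonato)dibromomanganate(III)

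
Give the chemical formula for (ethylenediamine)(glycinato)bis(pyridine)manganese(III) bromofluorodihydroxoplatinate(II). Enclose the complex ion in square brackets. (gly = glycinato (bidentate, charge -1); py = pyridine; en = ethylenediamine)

Cation [Mn…]: ligand charges -1, Mn(III) ⇒ ion charge 2+.
Anion [Pt…]: ligand charges -4, Pt(II) ⇒ ion charge 2−.

[Mn(en)(gly)(py)2][PtBrF(OH)2]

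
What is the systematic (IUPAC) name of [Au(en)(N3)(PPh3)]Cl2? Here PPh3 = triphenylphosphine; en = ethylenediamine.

The 2 chloride counter-ions carry a total charge of -2, so each complex ion is 2+.
Ligand charges: 1×triphenylphosphine (neutral), 1×ethylenediamine (neutral), 1×azido (-1 each); total -1. So Au + (-1) = 2+, giving Au = +3.
Ligands are named alphabetically: azido before ethylenediamine before triphenylphosphine.

azido(ethylenediamine)(triphenylphosphine)gold(III) chloride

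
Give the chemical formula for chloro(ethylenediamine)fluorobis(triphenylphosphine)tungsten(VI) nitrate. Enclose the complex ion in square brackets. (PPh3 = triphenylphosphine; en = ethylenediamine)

[WCl(en)F(PPh3)2](NO3)4

Ligands: 2 triphenylphosphine (PPh3, neutral), 1 fluoro (F, -1), 1 ethylenediamine (en, neutral), 1 chloro (Cl, -1). Ligand charge sum = -2.
With W in oxidation state +6, the complex ion is [W...]^4+.
Charge balance with nitrate (-1) requires 1 complex ion per 4 nitrate.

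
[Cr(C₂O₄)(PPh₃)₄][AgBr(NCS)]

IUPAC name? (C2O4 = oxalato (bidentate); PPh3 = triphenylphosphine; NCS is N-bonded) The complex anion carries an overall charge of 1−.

Both ions are complex: the cation is named first with the plain metal name, the anion second with the -ate form; each ion's ligands are alphabetised independently.
The complex anion is given as 1−; its ligand charges sum to -2, so Ag = +1.
A 1:1 salt means the cation carries the equal and opposite charge, 1+.
Cation: ligand charges sum to -2; for the ion to be 1+, Cr = +3.

oxalatotetrakis(triphenylphosphine)chromium(III) bromoisothiocyanatoargentate(I)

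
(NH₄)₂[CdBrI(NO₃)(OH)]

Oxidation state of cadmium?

2 ammonium outside the brackets (+1 each) → the complex ion is 2−.
Ligand charges: 1×NO3 = -1; 1×Br = -1; 1×OH = -1; 1×I = -1; sum -4.
Cd + (-4) = 2− ⇒ Cd is +2.

+2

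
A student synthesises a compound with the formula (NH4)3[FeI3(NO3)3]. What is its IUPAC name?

ammonium triiodotrinitratoferrate(III)

The 3 ammonium counter-ions carry a total charge of +3, so each complex ion is 3−.
Ligand charges: 3×iodo (-1 each), 3×nitrato (-1 each); total -6. So Fe + (-6) = 3−, giving Fe = +3.
Ligands are named alphabetically: iodo before nitrato.
The complex ion is anionic, so iron takes the -ate form ferrate(III).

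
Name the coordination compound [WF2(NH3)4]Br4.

tetraamminedifluorotungsten(VI) bromide

The 4 bromide counter-ions carry a total charge of -4, so each complex ion is 4+.
Ligand charges: 2×fluoro (-1 each), 4×ammine (neutral); total -2. So W + (-2) = 4+, giving W = +6.
Ligands are named alphabetically: ammine before fluoro.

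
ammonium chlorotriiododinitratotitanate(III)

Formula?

(NH4)3[TiClI3(NO3)2]

Ligands: 1 chloro (Cl, -1), 2 nitrato (NO3, -1), 3 iodo (I, -1). Ligand charge sum = -6.
With Ti in oxidation state +3, the complex ion is [Ti...]^3−.
Charge balance with ammonium (+1) requires 1 complex ion per 3 ammonium.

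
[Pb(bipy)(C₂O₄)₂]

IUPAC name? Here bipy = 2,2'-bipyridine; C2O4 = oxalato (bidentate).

(2,2'-bipyridine)dioxalatolead(IV)

There is no counter-ion, so the complex is neutral overall.
Ligand charges: 1×2,2'-bipyridine (neutral), 2×oxalato (-2 each); total -4. So Pb + (-4) = 0, giving Pb = +4.
Ligands are named alphabetically: bipyridine before oxalato.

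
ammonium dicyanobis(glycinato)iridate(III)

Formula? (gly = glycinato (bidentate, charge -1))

NH4[Ir(CN)2(gly)2]

Ligands: 2 glycinato (gly, -1), 2 cyano (CN, -1). Ligand charge sum = -4.
With Ir in oxidation state +3, the complex ion is [Ir...]^1−.
Charge balance with ammonium (+1) requires 1 complex ion per 1 ammonium.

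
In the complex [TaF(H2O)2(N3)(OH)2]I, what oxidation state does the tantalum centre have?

+5

1 iodide outside the brackets (-1 each) → the complex ion is 1+.
Ligand charges: 1×N3 = -1; 2×H2O neutral; 2×OH = -2; 1×F = -1; sum -4.
Ta + (-4) = 1+ ⇒ Ta is +5.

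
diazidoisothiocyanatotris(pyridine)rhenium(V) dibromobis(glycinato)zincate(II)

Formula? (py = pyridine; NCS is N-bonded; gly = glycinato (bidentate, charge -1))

Cation [Re…]: ligand charges -3, Re(V) ⇒ ion charge 2+.
Anion [Zn…]: ligand charges -4, Zn(II) ⇒ ion charge 2−.
One 2+ cation balances one 2− anion.

[Re(N3)2(NCS)(py)3][ZnBr2(gly)2]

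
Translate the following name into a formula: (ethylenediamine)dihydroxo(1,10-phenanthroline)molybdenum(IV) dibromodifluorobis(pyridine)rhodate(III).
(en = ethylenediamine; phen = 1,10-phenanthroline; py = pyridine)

Cation [Mo…]: ligand charges -2, Mo(IV) ⇒ ion charge 2+.
Anion [Rh…]: ligand charges -4, Rh(III) ⇒ ion charge 1−.
One 2+ cation requires 2 of the 1− anion.

[Mo(en)(OH)2(phen)][RhBr2F2(py)2]2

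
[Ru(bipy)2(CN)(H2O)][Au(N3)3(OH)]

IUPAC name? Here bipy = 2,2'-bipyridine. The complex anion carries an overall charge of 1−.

The complex anion is given as 1−; its ligand charges sum to -4, so Au = +3.
A 1:1 salt means the cation carries the equal and opposite charge, 1+.
Cation: ligand charges sum to -1; for the ion to be 1+, Ru = +2.

aquabis(2,2'-bipyridine)cyanoruthenium(II) triazidohydroxoaurate(III)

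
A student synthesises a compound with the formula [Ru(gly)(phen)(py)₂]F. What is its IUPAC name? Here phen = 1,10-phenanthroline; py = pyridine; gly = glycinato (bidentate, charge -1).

The 1 fluoride counter-ion carries a total charge of -1, so each complex ion is 1+.
Ligand charges: 1×1,10-phenanthroline (neutral), 2×pyridine (neutral), 1×glycinato (-1 each); total -1. So Ru + (-1) = 1+, giving Ru = +2.
Ligands are named alphabetically: glycinato before phenanthroline before pyridine.

(glycinato)(1,10-phenanthroline)bis(pyridine)ruthenium(II) fluoride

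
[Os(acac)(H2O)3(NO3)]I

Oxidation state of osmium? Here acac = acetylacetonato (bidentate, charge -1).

+3

1 iodide outside the brackets (-1 each) → the complex ion is 1+.
Ligand charges: 1×acac = -1; 3×H2O neutral; 1×NO3 = -1; sum -2.
Os + (-2) = 1+ ⇒ Os is +3.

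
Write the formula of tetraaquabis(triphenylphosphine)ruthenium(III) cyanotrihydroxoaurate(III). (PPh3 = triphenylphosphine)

[Ru(H2O)4(PPh3)2][Au(CN)(OH)3]3

Cation [Ru…]: ligand charges 0, Ru(III) ⇒ ion charge 3+.
Anion [Au…]: ligand charges -4, Au(III) ⇒ ion charge 1−.
One 3+ cation requires 3 of the 1− anion.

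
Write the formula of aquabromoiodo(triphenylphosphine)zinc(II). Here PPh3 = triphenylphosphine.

Ligands: 1 triphenylphosphine (PPh3, neutral), 1 aqua (H2O, neutral), 1 iodo (I, -1), 1 bromo (Br, -1). Ligand charge sum = -2.
With Zn in oxidation state +2, the complex ion is [Zn...].

[ZnBr(H2O)I(PPh3)]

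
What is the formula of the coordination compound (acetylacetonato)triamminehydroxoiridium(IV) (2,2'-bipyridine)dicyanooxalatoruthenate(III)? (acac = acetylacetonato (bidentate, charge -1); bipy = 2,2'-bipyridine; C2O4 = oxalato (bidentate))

[Ir(acac)(NH3)3(OH)][Ru(bipy)(C2O4)(CN)2]2

Cation [Ir…]: ligand charges -2, Ir(IV) ⇒ ion charge 2+.
Anion [Ru…]: ligand charges -4, Ru(III) ⇒ ion charge 1−.
One 2+ cation requires 2 of the 1− anion.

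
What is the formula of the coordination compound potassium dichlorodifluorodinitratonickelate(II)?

Ligands: 2 fluoro (F, -1), 2 chloro (Cl, -1), 2 nitrato (NO3, -1). Ligand charge sum = -6.
With Ni in oxidation state +2, the complex ion is [Ni...]^4−.
Charge balance with potassium (+1) requires 1 complex ion per 4 potassium.

K4[NiCl2F2(NO3)2]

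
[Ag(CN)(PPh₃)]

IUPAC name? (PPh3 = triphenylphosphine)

There is no counter-ion, so the complex is neutral overall.
Ligand charges: 1×triphenylphosphine (neutral), 1×cyano (-1 each); total -1. So Ag + (-1) = 0, giving Ag = +1.
Ligands are named alphabetically: cyano before triphenylphosphine.

cyano(triphenylphosphine)silver(I)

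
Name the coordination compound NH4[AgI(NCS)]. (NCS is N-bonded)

The 1 ammonium counter-ion carries a total charge of +1, so each complex ion is 1−.
Ligand charges: 1×isothiocyanato (-1 each), 1×iodo (-1 each); total -2. So Ag + (-2) = 1−, giving Ag = +1.
Ligands are named alphabetically: iodo before isothiocyanato.
The complex ion is anionic, so silver takes the -ate form argentate(I).

ammonium iodoisothiocyanatoargentate(I)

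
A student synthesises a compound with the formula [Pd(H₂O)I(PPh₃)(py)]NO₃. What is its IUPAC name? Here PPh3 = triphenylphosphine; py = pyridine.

aquaiodo(pyridine)(triphenylphosphine)palladium(II) nitrate

The 1 nitrate counter-ion carries a total charge of -1, so each complex ion is 1+.
Ligand charges: 1×aqua (neutral), 1×iodo (-1 each), 1×triphenylphosphine (neutral), 1×pyridine (neutral); total -1. So Pd + (-1) = 1+, giving Pd = +2.
Ligands are named alphabetically: aqua before iodo before pyridine before triphenylphosphine.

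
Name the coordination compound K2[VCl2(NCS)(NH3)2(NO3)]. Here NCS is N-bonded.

The 2 potassium counter-ions carry a total charge of +2, so each complex ion is 2−.
Ligand charges: 2×ammine (neutral), 2×chloro (-1 each), 1×isothiocyanato (-1 each), 1×nitrato (-1 each); total -4. So V + (-4) = 2−, giving V = +2.
The complex ion is anionic, so vanadium takes the -ate form vanadate(II).

potassium diamminedichloroisothiocyanatonitratovanadate(II)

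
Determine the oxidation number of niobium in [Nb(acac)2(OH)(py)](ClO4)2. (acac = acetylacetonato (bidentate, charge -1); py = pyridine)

+5

2 perchlorate outside the brackets (-1 each) → the complex ion is 2+.
Ligand charges: 1×OH = -1; 2×acac = -2; 1×py neutral; sum -3.
Nb + (-3) = 2+ ⇒ Nb is +5.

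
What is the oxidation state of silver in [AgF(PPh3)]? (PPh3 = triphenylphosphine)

No counter-ion: the bracketed complex is neutral.
Ligand charges: 1×PPh3 neutral; 1×F = -1; sum -1.
Ag + (-1) = 0 ⇒ Ag is +1.

+1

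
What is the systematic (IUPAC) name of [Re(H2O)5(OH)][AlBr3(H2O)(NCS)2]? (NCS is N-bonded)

pentaaquahydroxorhenium(III) aquatribromodiisothiocyanatoaluminate(III)

Both ions are complex: the cation is named first with the plain metal name, the anion second with the -ate form; each ion's ligands are alphabetised independently.
Aluminium is always +3 in its complexes; the anion's ligand charges sum to -5, so the complex anion is 2−.
A 1:1 salt means the cation carries the equal and opposite charge, 2+.
Cation: ligand charges sum to -1; for the ion to be 2+, Re = +3.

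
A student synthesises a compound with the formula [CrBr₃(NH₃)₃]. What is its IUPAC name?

triamminetribromochromium(III)

There is no counter-ion, so the complex is neutral overall.
Ligand charges: 3×ammine (neutral), 3×bromo (-1 each); total -3. So Cr + (-3) = 0, giving Cr = +3.
Ligands are named alphabetically: ammine before bromo.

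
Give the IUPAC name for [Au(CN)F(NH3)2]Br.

The 1 bromide counter-ion carries a total charge of -1, so each complex ion is 1+.
Ligand charges: 2×ammine (neutral), 1×cyano (-1 each), 1×fluoro (-1 each); total -2. So Au + (-2) = 1+, giving Au = +3.
Ligands are named alphabetically: ammine before cyano before fluoro.

diamminecyanofluorogold(III) bromide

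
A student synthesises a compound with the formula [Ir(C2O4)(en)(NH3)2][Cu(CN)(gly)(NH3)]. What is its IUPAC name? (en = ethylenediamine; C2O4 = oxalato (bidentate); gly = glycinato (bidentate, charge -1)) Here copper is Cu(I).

Both ions are complex: the cation is named first with the plain metal name, the anion second with the -ate form; each ion's ligands are alphabetised independently.
Cu is given as +1; the anion's ligand charges sum to -2, so the complex anion is 1−.
A 1:1 salt means the cation carries the equal and opposite charge, 1+.
Cation: ligand charges sum to -2; for the ion to be 1+, Ir = +3.

diammine(ethylenediamine)oxalatoiridium(III) amminecyano(glycinato)cuprate(I)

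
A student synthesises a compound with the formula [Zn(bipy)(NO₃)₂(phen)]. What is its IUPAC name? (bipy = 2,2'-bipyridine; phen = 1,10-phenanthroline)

There is no counter-ion, so the complex is neutral overall.
Ligand charges: 1×2,2'-bipyridine (neutral), 2×nitrato (-1 each), 1×1,10-phenanthroline (neutral); total -2. So Zn + (-2) = 0, giving Zn = +2.
Ligands are named alphabetically: bipyridine before nitrato before phenanthroline.

(2,2'-bipyridine)dinitrato(1,10-phenanthroline)zinc(II)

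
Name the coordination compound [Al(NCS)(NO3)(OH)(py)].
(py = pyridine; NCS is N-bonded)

hydroxoisothiocyanatonitrato(pyridine)aluminium(III)

There is no counter-ion, so the complex is neutral overall.
Ligand charges: 1×nitrato (-1 each), 1×hydroxo (-1 each), 1×pyridine (neutral), 1×isothiocyanato (-1 each); total -3. So Al + (-3) = 0, giving Al = +3.
Ligands are named alphabetically: hydroxo before isothiocyanato before nitrato before pyridine.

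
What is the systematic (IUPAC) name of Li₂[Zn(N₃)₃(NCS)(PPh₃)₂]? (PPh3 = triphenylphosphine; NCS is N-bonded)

lithium triazidoisothiocyanatobis(triphenylphosphine)zincate(II)

The 2 lithium counter-ions carry a total charge of +2, so each complex ion is 2−.
Ligand charges: 3×azido (-1 each), 2×triphenylphosphine (neutral), 1×isothiocyanato (-1 each); total -4. So Zn + (-4) = 2−, giving Zn = +2.
Ligands are named alphabetically: azido before isothiocyanato before triphenylphosphine.
The complex ion is anionic, so zinc takes the -ate form zincate(II).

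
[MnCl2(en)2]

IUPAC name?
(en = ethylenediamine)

dichlorobis(ethylenediamine)manganese(II)

There is no counter-ion, so the complex is neutral overall.
Ligand charges: 2×chloro (-1 each), 2×ethylenediamine (neutral); total -2. So Mn + (-2) = 0, giving Mn = +2.
Ligands are named alphabetically: chloro before ethylenediamine.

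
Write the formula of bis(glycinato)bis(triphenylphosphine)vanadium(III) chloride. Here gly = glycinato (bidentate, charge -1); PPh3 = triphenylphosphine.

[V(gly)2(PPh3)2]Cl

Ligands: 2 glycinato (gly, -1), 2 triphenylphosphine (PPh3, neutral). Ligand charge sum = -2.
With V in oxidation state +3, the complex ion is [V...]^1+.
Charge balance with chloride (-1) requires 1 complex ion per 1 chloride.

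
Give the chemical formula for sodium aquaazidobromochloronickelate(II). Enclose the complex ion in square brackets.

Ligands: 1 chloro (Cl, -1), 1 bromo (Br, -1), 1 aqua (H2O, neutral), 1 azido (N3, -1). Ligand charge sum = -3.
With Ni in oxidation state +2, the complex ion is [Ni...]^1−.
Charge balance with sodium (+1) requires 1 complex ion per 1 sodium.

Na[NiBrCl(H2O)(N3)]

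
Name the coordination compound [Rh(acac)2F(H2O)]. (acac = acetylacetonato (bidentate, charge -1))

There is no counter-ion, so the complex is neutral overall.
Ligand charges: 1×aqua (neutral), 2×acetylacetonato (-1 each), 1×fluoro (-1 each); total -3. So Rh + (-3) = 0, giving Rh = +3.
Ligands are named alphabetically: acetylacetonato before aqua before fluoro.

bis(acetylacetonato)aquafluororhodium(III)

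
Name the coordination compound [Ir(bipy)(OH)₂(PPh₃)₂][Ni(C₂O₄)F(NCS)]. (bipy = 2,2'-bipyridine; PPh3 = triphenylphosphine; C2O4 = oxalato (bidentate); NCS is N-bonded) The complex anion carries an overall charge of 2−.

The complex anion is given as 2−; its ligand charges sum to -4, so Ni = +2.
A 1:1 salt means the cation carries the equal and opposite charge, 2+.
Cation: ligand charges sum to -2; for the ion to be 2+, Ir = +4.

(2,2'-bipyridine)dihydroxobis(triphenylphosphine)iridium(IV) fluoroisothiocyanatooxalatonickelate(II)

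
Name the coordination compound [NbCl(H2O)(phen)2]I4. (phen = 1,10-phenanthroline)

The 4 iodide counter-ions carry a total charge of -4, so each complex ion is 4+.
Ligand charges: 1×aqua (neutral), 2×1,10-phenanthroline (neutral), 1×chloro (-1 each); total -1. So Nb + (-1) = 4+, giving Nb = +5.
Ligands are named alphabetically: aqua before chloro before phenanthroline.

aquachlorobis(1,10-phenanthroline)niobium(V) iodide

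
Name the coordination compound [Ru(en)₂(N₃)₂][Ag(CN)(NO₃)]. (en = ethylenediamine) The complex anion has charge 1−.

diazidobis(ethylenediamine)ruthenium(III) cyanonitratoargentate(I)

Both ions are complex: the cation is named first with the plain metal name, the anion second with the -ate form; each ion's ligands are alphabetised independently.
The complex anion is given as 1−; its ligand charges sum to -2, so Ag = +1.
A 1:1 salt means the cation carries the equal and opposite charge, 1+.
Cation: ligand charges sum to -2; for the ion to be 1+, Ru = +3.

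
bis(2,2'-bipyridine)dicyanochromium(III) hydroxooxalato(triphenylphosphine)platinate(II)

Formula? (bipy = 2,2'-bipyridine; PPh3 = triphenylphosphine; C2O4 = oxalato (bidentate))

Cation [Cr…]: ligand charges -2, Cr(III) ⇒ ion charge 1+.
Anion [Pt…]: ligand charges -3, Pt(II) ⇒ ion charge 1−.
One 1+ cation balances one 1− anion.

[Cr(bipy)2(CN)2][Pt(C2O4)(OH)(PPh3)]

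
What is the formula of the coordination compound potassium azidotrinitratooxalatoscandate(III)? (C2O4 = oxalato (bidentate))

Ligands: 1 azido (N3, -1), 3 nitrato (NO3, -1), 1 oxalato (C2O4, -2). Ligand charge sum = -6.
With Sc in oxidation state +3, the complex ion is [Sc...]^3−.
Charge balance with potassium (+1) requires 1 complex ion per 3 potassium.

K3[Sc(C2O4)(N3)(NO3)3]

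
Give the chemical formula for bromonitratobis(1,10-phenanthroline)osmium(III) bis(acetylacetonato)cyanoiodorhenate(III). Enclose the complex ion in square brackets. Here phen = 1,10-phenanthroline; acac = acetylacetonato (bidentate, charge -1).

[OsBr(NO3)(phen)2][Re(acac)2(CN)I]

Cation [Os…]: ligand charges -2, Os(III) ⇒ ion charge 1+.
Anion [Re…]: ligand charges -4, Re(III) ⇒ ion charge 1−.
One 1+ cation balances one 1− anion.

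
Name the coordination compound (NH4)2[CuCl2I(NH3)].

ammonium amminedichloroiodocuprate(I)

The 2 ammonium counter-ions carry a total charge of +2, so each complex ion is 2−.
Ligand charges: 2×chloro (-1 each), 1×iodo (-1 each), 1×ammine (neutral); total -3. So Cu + (-3) = 2−, giving Cu = +1.
The complex ion is anionic, so copper takes the -ate form cuprate(I).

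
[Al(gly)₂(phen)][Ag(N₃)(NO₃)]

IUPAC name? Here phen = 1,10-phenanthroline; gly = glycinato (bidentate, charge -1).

Both ions are complex: the cation is named first with the plain metal name, the anion second with the -ate form; each ion's ligands are alphabetised independently.
Aluminium is always +3 in its complexes; the cation's ligand charges sum to -2, so the complex cation is 1+.
A 1:1 salt means the anion carries the equal and opposite charge, 1−.
Anion: ligand charges sum to -2; for the ion to be 1−, Ag = +1.

bis(glycinato)(1,10-phenanthroline)aluminium(III) azidonitratoargentate(I)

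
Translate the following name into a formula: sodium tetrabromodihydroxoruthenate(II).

Na4[RuBr4(OH)2]

Ligands: 4 bromo (Br, -1), 2 hydroxo (OH, -1). Ligand charge sum = -6.
Charge balance with sodium (+1) requires 1 complex ion per 4 sodium.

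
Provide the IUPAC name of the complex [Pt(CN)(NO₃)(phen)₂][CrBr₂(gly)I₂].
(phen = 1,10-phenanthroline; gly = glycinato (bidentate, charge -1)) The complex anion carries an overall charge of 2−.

cyanonitratobis(1,10-phenanthroline)platinum(IV) dibromo(glycinato)diiodochromate(III)

Both ions are complex: the cation is named first with the plain metal name, the anion second with the -ate form; each ion's ligands are alphabetised independently.
The complex anion is given as 2−; its ligand charges sum to -5, so Cr = +3.
A 1:1 salt means the cation carries the equal and opposite charge, 2+.
Cation: ligand charges sum to -2; for the ion to be 2+, Pt = +4.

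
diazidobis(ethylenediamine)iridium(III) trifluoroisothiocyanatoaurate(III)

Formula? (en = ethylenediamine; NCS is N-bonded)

Cation [Ir…]: ligand charges -2, Ir(III) ⇒ ion charge 1+.
Anion [Au…]: ligand charges -4, Au(III) ⇒ ion charge 1−.

[Ir(en)2(N3)2][AuF3(NCS)]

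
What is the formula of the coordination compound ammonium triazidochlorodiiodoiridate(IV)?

(NH4)2[IrClI2(N3)3]

Ligands: 3 azido (N3, -1), 2 iodo (I, -1), 1 chloro (Cl, -1). Ligand charge sum = -6.
With Ir in oxidation state +4, the complex ion is [Ir...]^2−.
Charge balance with ammonium (+1) requires 1 complex ion per 2 ammonium.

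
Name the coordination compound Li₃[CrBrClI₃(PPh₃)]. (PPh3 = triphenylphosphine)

lithium bromochlorotriiodo(triphenylphosphine)chromate(II)

The 3 lithium counter-ions carry a total charge of +3, so each complex ion is 3−.
Ligand charges: 1×triphenylphosphine (neutral), 1×chloro (-1 each), 3×iodo (-1 each), 1×bromo (-1 each); total -5. So Cr + (-5) = 3−, giving Cr = +2.
Ligands are named alphabetically: bromo before chloro before iodo before triphenylphosphine.
The complex ion is anionic, so chromium takes the -ate form chromate(II).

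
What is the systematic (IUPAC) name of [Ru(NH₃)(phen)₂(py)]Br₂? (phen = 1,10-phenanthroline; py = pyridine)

The 2 bromide counter-ions carry a total charge of -2, so each complex ion is 2+.
Ligand charges: 2×1,10-phenanthroline (neutral), 1×ammine (neutral), 1×pyridine (neutral); total 0. So Ru + (0) = 2+, giving Ru = +2.
Ligands are named alphabetically: ammine before phenanthroline before pyridine.

amminebis(1,10-phenanthroline)(pyridine)ruthenium(II) bromide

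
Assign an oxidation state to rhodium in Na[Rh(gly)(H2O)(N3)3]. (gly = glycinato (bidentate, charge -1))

1 sodium outside the brackets (+1 each) → the complex ion is 1−.
Ligand charges: 3×N3 = -3; 1×H2O neutral; 1×gly = -1; sum -4.
Rh + (-4) = 1− ⇒ Rh is +3.

+3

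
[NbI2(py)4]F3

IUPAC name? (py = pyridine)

The 3 fluoride counter-ions carry a total charge of -3, so each complex ion is 3+.
Ligand charges: 4×pyridine (neutral), 2×iodo (-1 each); total -2. So Nb + (-2) = 3+, giving Nb = +5.
Ligands are named alphabetically: iodo before pyridine.

diiodotetrakis(pyridine)niobium(V) fluoride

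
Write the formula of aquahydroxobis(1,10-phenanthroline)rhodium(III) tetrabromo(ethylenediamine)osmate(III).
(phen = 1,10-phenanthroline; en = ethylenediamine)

Cation [Rh…]: ligand charges -1, Rh(III) ⇒ ion charge 2+.
Anion [Os…]: ligand charges -4, Os(III) ⇒ ion charge 1−.
One 2+ cation requires 2 of the 1− anion.

[Rh(H2O)(OH)(phen)2][OsBr4(en)]2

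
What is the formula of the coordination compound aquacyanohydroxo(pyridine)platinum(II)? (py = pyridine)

Ligands: 1 pyridine (py, neutral), 1 hydroxo (OH, -1), 1 cyano (CN, -1), 1 aqua (H2O, neutral). Ligand charge sum = -2.
With Pt in oxidation state +2, the complex ion is [Pt...].

[Pt(CN)(H2O)(OH)(py)]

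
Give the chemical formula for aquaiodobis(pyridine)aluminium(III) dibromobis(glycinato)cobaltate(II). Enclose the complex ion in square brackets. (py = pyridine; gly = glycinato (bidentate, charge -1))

Cation [Al…]: ligand charges -1, Al(III) ⇒ ion charge 2+.
Anion [Co…]: ligand charges -4, Co(II) ⇒ ion charge 2−.
One 2+ cation balances one 2− anion.

[Al(H2O)I(py)2][CoBr2(gly)2]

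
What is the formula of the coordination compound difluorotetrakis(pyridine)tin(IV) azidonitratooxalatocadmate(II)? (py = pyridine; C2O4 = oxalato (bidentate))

[SnF2(py)4][Cd(C2O4)(N3)(NO3)]

Cation [Sn…]: ligand charges -2, Sn(IV) ⇒ ion charge 2+.
Anion [Cd…]: ligand charges -4, Cd(II) ⇒ ion charge 2−.
One 2+ cation balances one 2− anion.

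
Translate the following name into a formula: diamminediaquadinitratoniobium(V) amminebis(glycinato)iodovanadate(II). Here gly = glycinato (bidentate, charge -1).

Cation [Nb…]: ligand charges -2, Nb(V) ⇒ ion charge 3+.
Anion [V…]: ligand charges -3, V(II) ⇒ ion charge 1−.
One 3+ cation requires 3 of the 1− anion.

[Nb(H2O)2(NH3)2(NO3)2][V(gly)2I(NH3)]3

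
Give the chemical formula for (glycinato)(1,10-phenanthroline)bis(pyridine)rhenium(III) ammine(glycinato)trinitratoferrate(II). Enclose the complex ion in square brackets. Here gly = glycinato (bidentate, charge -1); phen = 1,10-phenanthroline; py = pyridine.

[Re(gly)(phen)(py)2][Fe(gly)(NH3)(NO3)3]

Cation [Re…]: ligand charges -1, Re(III) ⇒ ion charge 2+.
Anion [Fe…]: ligand charges -4, Fe(II) ⇒ ion charge 2−.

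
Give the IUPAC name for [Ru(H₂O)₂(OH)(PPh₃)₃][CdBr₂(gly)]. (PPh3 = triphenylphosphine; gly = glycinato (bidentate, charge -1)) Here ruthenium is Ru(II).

Both ions are complex: the cation is named first with the plain metal name, the anion second with the -ate form; each ion's ligands are alphabetised independently.
Ru is given as +2; the cation's ligand charges sum to -1, so the complex cation is 1+.
A 1:1 salt means the anion carries the equal and opposite charge, 1−.
Anion: ligand charges sum to -3; for the ion to be 1−, Cd = +2.

diaquahydroxotris(triphenylphosphine)ruthenium(II) dibromo(glycinato)cadmate(II)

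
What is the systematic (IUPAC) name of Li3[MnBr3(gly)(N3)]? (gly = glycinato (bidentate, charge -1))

The 3 lithium counter-ions carry a total charge of +3, so each complex ion is 3−.
Ligand charges: 1×azido (-1 each), 3×bromo (-1 each), 1×glycinato (-1 each); total -5. So Mn + (-5) = 3−, giving Mn = +2.
The complex ion is anionic, so manganese takes the -ate form manganate(II).

lithium azidotribromo(glycinato)manganate(II)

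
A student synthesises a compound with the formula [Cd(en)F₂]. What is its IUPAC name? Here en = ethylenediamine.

(ethylenediamine)difluorocadmium(II)

There is no counter-ion, so the complex is neutral overall.
Ligand charges: 2×fluoro (-1 each), 1×ethylenediamine (neutral); total -2. So Cd + (-2) = 0, giving Cd = +2.
Ligands are named alphabetically: ethylenediamine before fluoro.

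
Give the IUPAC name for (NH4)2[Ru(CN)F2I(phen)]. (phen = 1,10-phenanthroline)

ammonium cyanodifluoroiodo(1,10-phenanthroline)ruthenate(II)

The 2 ammonium counter-ions carry a total charge of +2, so each complex ion is 2−.
Ligand charges: 1×1,10-phenanthroline (neutral), 2×fluoro (-1 each), 1×cyano (-1 each), 1×iodo (-1 each); total -4. So Ru + (-4) = 2−, giving Ru = +2.
The complex ion is anionic, so ruthenium takes the -ate form ruthenate(II).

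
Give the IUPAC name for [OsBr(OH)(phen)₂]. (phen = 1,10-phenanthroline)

bromohydroxobis(1,10-phenanthroline)osmium(II)

There is no counter-ion, so the complex is neutral overall.
Ligand charges: 1×bromo (-1 each), 2×1,10-phenanthroline (neutral), 1×hydroxo (-1 each); total -2. So Os + (-2) = 0, giving Os = +2.
Ligands are named alphabetically: bromo before hydroxo before phenanthroline.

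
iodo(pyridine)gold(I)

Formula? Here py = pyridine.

Ligands: 1 pyridine (py, neutral), 1 iodo (I, -1). Ligand charge sum = -1.
With Au in oxidation state +1, the complex ion is [Au...].

[AuI(py)]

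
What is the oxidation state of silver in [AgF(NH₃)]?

No counter-ion: the bracketed complex is neutral.
Ligand charges: 1×NH3 neutral; 1×F = -1; sum -1.
Ag + (-1) = 0 ⇒ Ag is +1.

+1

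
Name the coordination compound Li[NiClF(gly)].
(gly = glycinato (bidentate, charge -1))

lithium chlorofluoro(glycinato)nickelate(II)

The 1 lithium counter-ion carries a total charge of +1, so each complex ion is 1−.
Ligand charges: 1×fluoro (-1 each), 1×chloro (-1 each), 1×glycinato (-1 each); total -3. So Ni + (-3) = 1−, giving Ni = +2.
Ligands are named alphabetically: chloro before fluoro before glycinato.
The complex ion is anionic, so nickel takes the -ate form nickelate(II).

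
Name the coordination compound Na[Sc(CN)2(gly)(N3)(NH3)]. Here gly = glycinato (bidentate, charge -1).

sodium ammineazidodicyano(glycinato)scandate(III)

The 1 sodium counter-ion carries a total charge of +1, so each complex ion is 1−.
Ligand charges: 1×glycinato (-1 each), 1×azido (-1 each), 2×cyano (-1 each), 1×ammine (neutral); total -4. So Sc + (-4) = 1−, giving Sc = +3.
The complex ion is anionic, so scandium takes the -ate form scandate(III).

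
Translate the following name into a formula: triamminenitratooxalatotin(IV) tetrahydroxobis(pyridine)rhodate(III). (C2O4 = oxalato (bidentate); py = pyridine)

Cation [Sn…]: ligand charges -3, Sn(IV) ⇒ ion charge 1+.
Anion [Rh…]: ligand charges -4, Rh(III) ⇒ ion charge 1−.
One 1+ cation balances one 1− anion.

[Sn(C2O4)(NH3)3(NO3)][Rh(OH)4(py)2]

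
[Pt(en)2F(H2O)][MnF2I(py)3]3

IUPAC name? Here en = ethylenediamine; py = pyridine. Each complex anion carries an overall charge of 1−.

aquabis(ethylenediamine)fluoroplatinum(IV) difluoroiodotris(pyridine)manganate(II)

Both ions are complex: the cation is named first with the plain metal name, the anion second with the -ate form; each ion's ligands are alphabetised independently.
The complex anion is given as 1−; its ligand charges sum to -3, so Mn = +2.
With 3 anions per cation, the cation must be 3×1 = 3+.
Cation: ligand charges sum to -1; for the ion to be 3+, Pt = +4.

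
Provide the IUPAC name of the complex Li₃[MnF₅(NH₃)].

The 3 lithium counter-ions carry a total charge of +3, so each complex ion is 3−.
Ligand charges: 1×ammine (neutral), 5×fluoro (-1 each); total -5. So Mn + (-5) = 3−, giving Mn = +2.
Ligands are named alphabetically: ammine before fluoro.
The complex ion is anionic, so manganese takes the -ate form manganate(II).

lithium amminepentafluoromanganate(II)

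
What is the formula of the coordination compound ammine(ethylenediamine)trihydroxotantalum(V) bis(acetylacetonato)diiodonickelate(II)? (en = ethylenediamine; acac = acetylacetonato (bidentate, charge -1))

Cation [Ta…]: ligand charges -3, Ta(V) ⇒ ion charge 2+.
Anion [Ni…]: ligand charges -4, Ni(II) ⇒ ion charge 2−.

[Ta(en)(NH3)(OH)3][Ni(acac)2I2]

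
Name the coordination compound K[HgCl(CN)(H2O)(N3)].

The 1 potassium counter-ion carries a total charge of +1, so each complex ion is 1−.
Ligand charges: 1×cyano (-1 each), 1×chloro (-1 each), 1×azido (-1 each), 1×aqua (neutral); total -3. So Hg + (-3) = 1−, giving Hg = +2.
Ligands are named alphabetically: aqua before azido before chloro before cyano.
The complex ion is anionic, so mercury takes the -ate form mercurate(II).

potassium aquaazidochlorocyanomercurate(II)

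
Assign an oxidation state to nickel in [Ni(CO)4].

No counter-ion: the bracketed complex is neutral.
Ligand charges: 4×CO neutral; sum 0.
Ni + (0) = 0 ⇒ Ni is 0.

0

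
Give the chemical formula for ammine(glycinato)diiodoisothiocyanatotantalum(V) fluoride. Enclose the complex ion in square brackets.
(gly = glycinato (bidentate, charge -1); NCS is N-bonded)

[Ta(gly)I2(NCS)(NH3)]F

Ligands: 1 glycinato (gly, -1), 2 iodo (I, -1), 1 ammine (NH3, neutral), 1 isothiocyanato (NCS, -1). Ligand charge sum = -4.
Charge balance with fluoride (-1) requires 1 complex ion per 1 fluoride.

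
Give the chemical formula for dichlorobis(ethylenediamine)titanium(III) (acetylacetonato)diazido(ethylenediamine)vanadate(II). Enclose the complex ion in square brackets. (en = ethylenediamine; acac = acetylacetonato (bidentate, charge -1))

Cation [Ti…]: ligand charges -2, Ti(III) ⇒ ion charge 1+.
Anion [V…]: ligand charges -3, V(II) ⇒ ion charge 1−.
One 1+ cation balances one 1− anion.

[TiCl2(en)2][V(acac)(en)(N3)2]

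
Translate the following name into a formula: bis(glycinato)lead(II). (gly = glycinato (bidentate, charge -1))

Ligands: 2 glycinato (gly, -1). Ligand charge sum = -2.
With Pb in oxidation state +2, the complex ion is [Pb...].

[Pb(gly)2]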